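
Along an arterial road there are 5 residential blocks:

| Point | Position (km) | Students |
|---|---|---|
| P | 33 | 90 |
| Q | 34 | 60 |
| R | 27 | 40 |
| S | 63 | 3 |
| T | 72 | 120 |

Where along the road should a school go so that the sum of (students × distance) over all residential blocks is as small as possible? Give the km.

For a sum of weighted absolute distances on a line, the optimum is the weighted median (not the mean). Total weight W = 313; half-weight = 156.5.
Sort by position and accumulate weight:
  km 27 (R, w=40) → cum 40
  km 33 (P, w=90) → cum 130
  km 34 (Q, w=60) → cum 190  ≥ 156.5 → median here
  km 63 (S, w=3) → cum 193
  km 72 (T, w=120) → cum 313
Optimal location: km 34.

x = 34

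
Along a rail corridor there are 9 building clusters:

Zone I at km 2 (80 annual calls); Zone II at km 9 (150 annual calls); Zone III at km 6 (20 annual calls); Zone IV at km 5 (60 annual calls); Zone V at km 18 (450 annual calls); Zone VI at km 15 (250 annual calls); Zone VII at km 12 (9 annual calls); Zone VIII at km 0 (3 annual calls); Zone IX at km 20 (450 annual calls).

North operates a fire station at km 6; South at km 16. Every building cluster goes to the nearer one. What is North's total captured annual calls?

313

The indifferent point is the midpoint (6+16)/2 = 11; building clusters left of it (closer to North at 6) go to North, those right go to South.
  Zone VIII at 0 (w=3) → North
  Zone I at 2 (w=80) → North
  Zone IV at 5 (w=60) → North
  Zone III at 6 (w=20) → North
  Zone II at 9 (w=150) → North
  Zone VII at 12 (w=9) → South
  Zone VI at 15 (w=250) → South
  Zone V at 18 (w=450) → South
  Zone IX at 20 (w=450) → South
North captures 313; South captures 1159.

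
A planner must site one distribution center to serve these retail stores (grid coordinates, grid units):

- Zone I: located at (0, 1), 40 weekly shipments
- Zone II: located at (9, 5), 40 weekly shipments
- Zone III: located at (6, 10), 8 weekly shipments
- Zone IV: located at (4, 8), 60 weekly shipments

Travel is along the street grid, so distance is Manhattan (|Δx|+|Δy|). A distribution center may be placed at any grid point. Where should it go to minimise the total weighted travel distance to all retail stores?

Manhattan distance separates: Σwᵢ(|x−xᵢ|+|y−yᵢ|) = Σwᵢ|x−xᵢ| + Σwᵢ|y−yᵢ|, so x and y are optimised independently as 1-D weighted medians.
Total weight W = 148; half = 74.
x-coordinate, sorted with cumulative weight:
  x=0 (Zone I, w=40) cum 40
  x=4 (Zone IV, w=60) cum 100  ← median
  x=6 (Zone III, w=8) cum 108
  x=9 (Zone II, w=40) cum 148
⇒ x* = 4
y-coordinate, sorted with cumulative weight:
  y=1 (Zone I, w=40) cum 40
  y=5 (Zone II, w=40) cum 80  ← median
  y=8 (Zone IV, w=60) cum 140
  y=10 (Zone III, w=8) cum 148
⇒ y* = 5

(4, 5)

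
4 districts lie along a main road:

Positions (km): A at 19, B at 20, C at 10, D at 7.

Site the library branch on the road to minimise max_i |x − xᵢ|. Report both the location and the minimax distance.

The 1-center on a line is the midpoint of the two extreme points: leftmost at 7, rightmost at 20.
Optimal location = (7 + 20)/2 = 13.5; maximum distance = (20 − 7)/2 = 6.5.

location 13.5, max distance 6.5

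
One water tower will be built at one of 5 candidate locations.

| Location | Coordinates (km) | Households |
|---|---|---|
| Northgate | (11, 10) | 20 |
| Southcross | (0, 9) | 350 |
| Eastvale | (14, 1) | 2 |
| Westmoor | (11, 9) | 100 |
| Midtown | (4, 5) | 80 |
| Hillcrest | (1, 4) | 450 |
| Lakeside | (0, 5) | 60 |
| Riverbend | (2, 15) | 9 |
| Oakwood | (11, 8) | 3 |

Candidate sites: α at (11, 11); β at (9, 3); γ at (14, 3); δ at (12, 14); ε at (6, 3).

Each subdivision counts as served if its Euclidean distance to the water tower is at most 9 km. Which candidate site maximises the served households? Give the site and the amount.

ε, covering 1065

Coverage radius r = 9 km; a point is covered iff (Δx)²+(Δy)² ≤ 9² = 81.
  α (11, 11): covers {Northgate, Westmoor, Oakwood} → 123
  β (9, 3): covers {Northgate, Eastvale, Westmoor, Midtown, Hillcrest, Oakwood} → 655
  γ (14, 3): covers {Northgate, Eastvale, Westmoor, Oakwood} → 125
  δ (12, 14): covers {Northgate, Westmoor, Oakwood} → 123
  ε (6, 3): covers {Northgate, Southcross, Eastvale, Westmoor, Midtown, Hillcrest, Lakeside, Oakwood} → 1065
Maximum coverage at ε: 1065 households.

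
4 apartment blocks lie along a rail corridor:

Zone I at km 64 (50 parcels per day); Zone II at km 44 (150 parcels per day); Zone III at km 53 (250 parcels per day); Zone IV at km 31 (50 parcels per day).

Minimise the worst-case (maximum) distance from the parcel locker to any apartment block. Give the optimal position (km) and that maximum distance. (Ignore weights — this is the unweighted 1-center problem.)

The 1-center on a line is the midpoint of the two extreme points: leftmost at 31, rightmost at 64.
Optimal location = (31 + 64)/2 = 47.5; maximum distance = (64 − 31)/2 = 16.5.

location 47.5, max distance 16.5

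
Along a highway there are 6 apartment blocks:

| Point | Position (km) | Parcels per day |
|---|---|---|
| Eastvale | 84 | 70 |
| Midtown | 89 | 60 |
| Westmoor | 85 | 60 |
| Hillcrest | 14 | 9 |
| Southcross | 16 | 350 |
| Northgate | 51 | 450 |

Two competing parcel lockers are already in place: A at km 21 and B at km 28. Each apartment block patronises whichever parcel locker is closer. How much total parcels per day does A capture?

The indifferent point is the midpoint (21+28)/2 = 24.5; apartment blocks left of it (closer to A at 21) go to A, those right go to B.
  Hillcrest at 14 (w=9) → A
  Southcross at 16 (w=350) → A
  Northgate at 51 (w=450) → B
  Eastvale at 84 (w=70) → B
  Westmoor at 85 (w=60) → B
  Midtown at 89 (w=60) → B
A captures 359; B captures 640.

359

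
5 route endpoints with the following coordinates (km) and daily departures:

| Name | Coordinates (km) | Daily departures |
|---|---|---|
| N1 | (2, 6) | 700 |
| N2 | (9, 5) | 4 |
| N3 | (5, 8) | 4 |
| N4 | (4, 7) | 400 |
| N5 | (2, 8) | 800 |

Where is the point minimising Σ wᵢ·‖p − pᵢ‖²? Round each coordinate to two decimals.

(2.44, 7.05)

The minimiser of Σwᵢ‖p−pᵢ‖² is the weighted centroid p* = (Σwᵢpᵢ)/(Σwᵢ).
Σwᵢ = 1908.
Σwᵢxᵢ = 700·2 + 4·9 + 4·5 + 400·4 + 800·2 = 4656.
Σwᵢyᵢ = 700·6 + 4·5 + 4·8 + 400·7 + 800·8 = 13452.
x* = 4656/1908 = 2.44, y* = 13452/1908 = 7.05.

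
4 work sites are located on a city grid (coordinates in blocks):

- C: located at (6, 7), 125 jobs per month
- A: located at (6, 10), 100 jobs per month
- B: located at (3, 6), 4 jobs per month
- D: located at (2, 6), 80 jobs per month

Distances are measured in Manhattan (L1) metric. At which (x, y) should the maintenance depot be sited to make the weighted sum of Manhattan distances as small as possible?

Manhattan distance separates: Σwᵢ(|x−xᵢ|+|y−yᵢ|) = Σwᵢ|x−xᵢ| + Σwᵢ|y−yᵢ|, so x and y are optimised independently as 1-D weighted medians.
Total weight W = 309; half = 154.5.
x-coordinate, sorted with cumulative weight:
  x=2 (D, w=80) cum 80
  x=3 (B, w=4) cum 84
  x=6 (C, w=125) cum 209  ← median
  x=6 (A, w=100) cum 309
⇒ x* = 6
y-coordinate, sorted with cumulative weight:
  y=6 (B, w=4) cum 4
  y=6 (D, w=80) cum 84
  y=7 (C, w=125) cum 209  ← median
  y=10 (A, w=100) cum 309
⇒ y* = 7

(6, 7)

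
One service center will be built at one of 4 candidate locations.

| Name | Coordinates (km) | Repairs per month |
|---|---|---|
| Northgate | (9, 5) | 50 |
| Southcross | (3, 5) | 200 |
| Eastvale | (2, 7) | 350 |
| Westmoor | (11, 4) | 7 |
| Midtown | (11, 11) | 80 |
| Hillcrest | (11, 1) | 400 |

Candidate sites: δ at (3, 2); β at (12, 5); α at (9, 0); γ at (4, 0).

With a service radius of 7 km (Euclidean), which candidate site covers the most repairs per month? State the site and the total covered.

Coverage radius r = 7 km; a point is covered iff (Δx)²+(Δy)² ≤ 7² = 49.
  δ (3, 2): covers {Northgate, Southcross, Eastvale} → 600
  β (12, 5): covers {Northgate, Westmoor, Midtown, Hillcrest} → 537
  α (9, 0): covers {Northgate, Westmoor, Hillcrest} → 457
  γ (4, 0): covers {Southcross} → 200
Maximum coverage at δ: 600 repairs per month.

δ, covering 600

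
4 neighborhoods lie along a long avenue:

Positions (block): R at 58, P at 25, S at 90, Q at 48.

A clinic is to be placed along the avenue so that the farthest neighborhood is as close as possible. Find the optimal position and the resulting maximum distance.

The 1-center on a line is the midpoint of the two extreme points: leftmost at 25, rightmost at 90.
Optimal location = (25 + 90)/2 = 57.5; maximum distance = (90 − 25)/2 = 32.5.

location 57.5, max distance 32.5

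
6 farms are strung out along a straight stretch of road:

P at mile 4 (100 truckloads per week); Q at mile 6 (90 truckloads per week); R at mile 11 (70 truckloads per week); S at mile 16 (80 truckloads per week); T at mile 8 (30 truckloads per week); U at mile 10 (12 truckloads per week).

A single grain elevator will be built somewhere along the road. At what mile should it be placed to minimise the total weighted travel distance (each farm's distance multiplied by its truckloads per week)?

x = 8

For a sum of weighted absolute distances on a line, the optimum is the weighted median (not the mean). Total weight W = 382; half-weight = 191.
Sort by position and accumulate weight:
  mile 4 (P, w=100) → cum 100
  mile 6 (Q, w=90) → cum 190
  mile 8 (T, w=30) → cum 220  ≥ 191 → median here
  mile 10 (U, w=12) → cum 232
  mile 11 (R, w=70) → cum 302
  mile 16 (S, w=80) → cum 382
Optimal location: mile 8.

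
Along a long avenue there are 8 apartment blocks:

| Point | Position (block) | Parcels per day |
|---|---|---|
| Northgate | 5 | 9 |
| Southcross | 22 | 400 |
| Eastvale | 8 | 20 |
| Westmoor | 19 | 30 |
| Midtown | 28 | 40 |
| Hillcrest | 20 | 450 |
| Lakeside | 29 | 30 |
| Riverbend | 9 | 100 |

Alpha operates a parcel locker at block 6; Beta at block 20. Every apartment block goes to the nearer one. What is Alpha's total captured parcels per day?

129

The indifferent point is the midpoint (6+20)/2 = 13; apartment blocks left of it (closer to Alpha at 6) go to Alpha, those right go to Beta.
  Northgate at 5 (w=9) → Alpha
  Eastvale at 8 (w=20) → Alpha
  Riverbend at 9 (w=100) → Alpha
  Westmoor at 19 (w=30) → Beta
  Hillcrest at 20 (w=450) → Beta
  Southcross at 22 (w=400) → Beta
  Midtown at 28 (w=40) → Beta
  Lakeside at 29 (w=30) → Beta
Alpha captures 129; Beta captures 950.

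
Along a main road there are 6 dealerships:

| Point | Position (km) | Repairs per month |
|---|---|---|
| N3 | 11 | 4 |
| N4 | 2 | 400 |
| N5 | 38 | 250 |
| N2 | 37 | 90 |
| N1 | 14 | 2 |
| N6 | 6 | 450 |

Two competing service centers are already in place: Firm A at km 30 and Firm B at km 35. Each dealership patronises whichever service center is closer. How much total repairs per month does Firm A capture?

856

The indifferent point is the midpoint (30+35)/2 = 32.5; dealerships left of it (closer to Firm A at 30) go to Firm A, those right go to Firm B.
  N4 at 2 (w=400) → Firm A
  N6 at 6 (w=450) → Firm A
  N3 at 11 (w=4) → Firm A
  N1 at 14 (w=2) → Firm A
  N2 at 37 (w=90) → Firm B
  N5 at 38 (w=250) → Firm B
Firm A captures 856; Firm B captures 340.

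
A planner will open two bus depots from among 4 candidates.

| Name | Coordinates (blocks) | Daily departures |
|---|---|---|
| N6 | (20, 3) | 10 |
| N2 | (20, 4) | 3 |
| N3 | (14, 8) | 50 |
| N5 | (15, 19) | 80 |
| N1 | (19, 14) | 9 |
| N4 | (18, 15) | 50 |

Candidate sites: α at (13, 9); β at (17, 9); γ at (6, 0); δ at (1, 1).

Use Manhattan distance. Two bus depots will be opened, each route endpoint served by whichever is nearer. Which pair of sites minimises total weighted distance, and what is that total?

Evaluate every pair (each demand assigned to the nearer of the two):
  {α, β}: total = 1587
  {β, γ}: total = 1687
  {β, δ}: total = 1687
  {α, γ}: total = 1875
  {α, δ}: total = 1875
  {γ, δ}: total = 4857
Best pair: {α, β} with total 1587.

{α, β}, total 1587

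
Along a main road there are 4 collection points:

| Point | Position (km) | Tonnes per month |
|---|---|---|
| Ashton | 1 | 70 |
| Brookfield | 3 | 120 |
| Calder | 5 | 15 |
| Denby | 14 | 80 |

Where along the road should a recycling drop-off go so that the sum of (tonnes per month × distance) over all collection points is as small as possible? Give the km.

For a sum of weighted absolute distances on a line, the optimum is the weighted median (not the mean). Total weight W = 285; half-weight = 142.5.
Sort by position and accumulate weight:
  km 1 (Ashton, w=70) → cum 70
  km 3 (Brookfield, w=120) → cum 190  ≥ 142.5 → median here
  km 5 (Calder, w=15) → cum 205
  km 14 (Denby, w=80) → cum 285
Optimal location: km 3.

x = 3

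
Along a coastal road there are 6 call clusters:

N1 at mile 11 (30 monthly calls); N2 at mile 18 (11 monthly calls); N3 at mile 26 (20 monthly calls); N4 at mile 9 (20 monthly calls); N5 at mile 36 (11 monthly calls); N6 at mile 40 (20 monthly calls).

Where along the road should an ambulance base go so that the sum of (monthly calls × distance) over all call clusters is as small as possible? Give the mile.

For a sum of weighted absolute distances on a line, the optimum is the weighted median (not the mean). Total weight W = 112; half-weight = 56.
Sort by position and accumulate weight:
  mile 9 (N4, w=20) → cum 20
  mile 11 (N1, w=30) → cum 50
  mile 18 (N2, w=11) → cum 61  ≥ 56 → median here
  mile 26 (N3, w=20) → cum 81
  mile 36 (N5, w=11) → cum 92
  mile 40 (N6, w=20) → cum 112
Optimal location: mile 18.

x = 18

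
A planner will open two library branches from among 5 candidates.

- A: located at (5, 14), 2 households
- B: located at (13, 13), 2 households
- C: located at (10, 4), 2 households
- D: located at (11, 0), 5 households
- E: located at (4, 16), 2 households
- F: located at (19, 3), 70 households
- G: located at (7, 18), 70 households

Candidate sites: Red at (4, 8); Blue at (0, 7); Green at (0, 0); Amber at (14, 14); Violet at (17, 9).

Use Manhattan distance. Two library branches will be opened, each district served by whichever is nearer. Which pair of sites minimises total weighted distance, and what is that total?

{Amber, Violet}, total 1475

Evaluate every pair (each demand assigned to the nearer of the two):
  {Amber, Violet}: total = 1475
  {Red, Violet}: total = 1611
  {Blue, Violet}: total = 1985
  {Red, Amber}: total = 2019
  {Green, Amber}: total = 2019
  {Blue, Amber}: total = 2047
  {Green, Violet}: total = 2059
  {Red, Green}: total = 2443
  {Red, Blue}: total = 2463
  {Blue, Green}: total = 2969
Best pair: {Amber, Violet} with total 1475.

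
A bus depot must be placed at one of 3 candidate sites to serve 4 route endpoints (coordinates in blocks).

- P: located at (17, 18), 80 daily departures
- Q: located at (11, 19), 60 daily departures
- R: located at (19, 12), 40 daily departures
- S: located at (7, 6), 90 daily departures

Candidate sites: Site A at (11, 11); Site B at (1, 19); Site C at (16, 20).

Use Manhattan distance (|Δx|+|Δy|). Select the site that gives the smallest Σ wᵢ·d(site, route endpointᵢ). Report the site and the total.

Total weighted distance at each candidate:
  Site A (11, 11): total = 2690
  Site B (1, 19): total = 4670
  Site C (16, 20): total = 3110
Minimum is at Site A with total 2690 blocks.

Site A, total 2690 blocks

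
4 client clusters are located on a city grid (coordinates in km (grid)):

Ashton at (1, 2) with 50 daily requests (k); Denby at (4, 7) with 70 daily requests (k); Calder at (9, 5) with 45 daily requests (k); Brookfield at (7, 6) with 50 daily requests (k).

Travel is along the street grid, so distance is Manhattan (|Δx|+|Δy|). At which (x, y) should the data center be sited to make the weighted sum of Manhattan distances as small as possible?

(4, 6)

Manhattan distance separates: Σwᵢ(|x−xᵢ|+|y−yᵢ|) = Σwᵢ|x−xᵢ| + Σwᵢ|y−yᵢ|, so x and y are optimised independently as 1-D weighted medians.
Total weight W = 215; half = 107.5.
x-coordinate, sorted with cumulative weight:
  x=1 (Ashton, w=50) cum 50
  x=4 (Denby, w=70) cum 120  ← median
  x=7 (Brookfield, w=50) cum 170
  x=9 (Calder, w=45) cum 215
⇒ x* = 4
y-coordinate, sorted with cumulative weight:
  y=2 (Ashton, w=50) cum 50
  y=5 (Calder, w=45) cum 95
  y=6 (Brookfield, w=50) cum 145  ← median
  y=7 (Denby, w=70) cum 215
⇒ y* = 6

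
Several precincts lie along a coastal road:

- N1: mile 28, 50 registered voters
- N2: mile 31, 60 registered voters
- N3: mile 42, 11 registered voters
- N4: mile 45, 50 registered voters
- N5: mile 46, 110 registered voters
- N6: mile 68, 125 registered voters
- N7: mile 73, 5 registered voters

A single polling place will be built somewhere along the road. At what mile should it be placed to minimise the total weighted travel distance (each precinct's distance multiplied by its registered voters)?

For a sum of weighted absolute distances on a line, the optimum is the weighted median (not the mean). Total weight W = 411; half-weight = 205.5.
Sort by position and accumulate weight:
  mile 28 (N1, w=50) → cum 50
  mile 31 (N2, w=60) → cum 110
  mile 42 (N3, w=11) → cum 121
  mile 45 (N4, w=50) → cum 171
  mile 46 (N5, w=110) → cum 281  ≥ 205.5 → median here
  mile 68 (N6, w=125) → cum 406
  mile 73 (N7, w=5) → cum 411
Optimal location: mile 46.

x = 46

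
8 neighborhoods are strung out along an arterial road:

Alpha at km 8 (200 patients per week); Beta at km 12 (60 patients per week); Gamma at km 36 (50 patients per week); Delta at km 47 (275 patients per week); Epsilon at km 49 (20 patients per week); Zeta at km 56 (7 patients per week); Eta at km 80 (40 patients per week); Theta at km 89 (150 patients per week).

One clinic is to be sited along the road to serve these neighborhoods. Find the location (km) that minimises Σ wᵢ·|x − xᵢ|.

x = 47

For a sum of weighted absolute distances on a line, the optimum is the weighted median (not the mean). Total weight W = 802; half-weight = 401.
Sort by position and accumulate weight:
  km 8 (Alpha, w=200) → cum 200
  km 12 (Beta, w=60) → cum 260
  km 36 (Gamma, w=50) → cum 310
  km 47 (Delta, w=275) → cum 585  ≥ 401 → median here
  km 49 (Epsilon, w=20) → cum 605
  km 56 (Zeta, w=7) → cum 612
  km 80 (Eta, w=40) → cum 652
  km 89 (Theta, w=150) → cum 802
Optimal location: km 47.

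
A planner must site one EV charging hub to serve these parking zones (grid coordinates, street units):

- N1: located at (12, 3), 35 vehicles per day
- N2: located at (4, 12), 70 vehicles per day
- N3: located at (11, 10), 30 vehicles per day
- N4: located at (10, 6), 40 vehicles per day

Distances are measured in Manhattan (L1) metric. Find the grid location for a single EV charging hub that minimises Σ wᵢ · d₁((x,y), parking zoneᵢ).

(10, 10)

Manhattan distance separates: Σwᵢ(|x−xᵢ|+|y−yᵢ|) = Σwᵢ|x−xᵢ| + Σwᵢ|y−yᵢ|, so x and y are optimised independently as 1-D weighted medians.
Total weight W = 175; half = 87.5.
x-coordinate, sorted with cumulative weight:
  x=4 (N2, w=70) cum 70
  x=10 (N4, w=40) cum 110  ← median
  x=11 (N3, w=30) cum 140
  x=12 (N1, w=35) cum 175
⇒ x* = 10
y-coordinate, sorted with cumulative weight:
  y=3 (N1, w=35) cum 35
  y=6 (N4, w=40) cum 75
  y=10 (N3, w=30) cum 105  ← median
  y=12 (N2, w=70) cum 175
⇒ y* = 10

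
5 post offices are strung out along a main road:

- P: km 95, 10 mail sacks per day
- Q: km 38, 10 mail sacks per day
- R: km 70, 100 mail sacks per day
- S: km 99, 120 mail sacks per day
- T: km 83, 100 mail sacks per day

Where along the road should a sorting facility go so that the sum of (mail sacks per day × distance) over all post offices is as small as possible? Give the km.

x = 83

For a sum of weighted absolute distances on a line, the optimum is the weighted median (not the mean). Total weight W = 340; half-weight = 170.
Sort by position and accumulate weight:
  km 38 (Q, w=10) → cum 10
  km 70 (R, w=100) → cum 110
  km 83 (T, w=100) → cum 210  ≥ 170 → median here
  km 95 (P, w=10) → cum 220
  km 99 (S, w=120) → cum 340
Optimal location: km 83.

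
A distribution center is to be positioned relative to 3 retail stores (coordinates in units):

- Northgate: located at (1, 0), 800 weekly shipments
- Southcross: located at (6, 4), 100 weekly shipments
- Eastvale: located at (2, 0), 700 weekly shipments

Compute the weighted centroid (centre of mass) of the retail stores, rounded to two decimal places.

The minimiser of Σwᵢ‖p−pᵢ‖² is the weighted centroid p* = (Σwᵢpᵢ)/(Σwᵢ).
Σwᵢ = 1600.
Σwᵢxᵢ = 800·1 + 100·6 + 700·2 = 2800.
Σwᵢyᵢ = 800·0 + 100·4 + 700·0 = 400.
x* = 2800/1600 = 1.75, y* = 400/1600 = 0.25.

(1.75, 0.25)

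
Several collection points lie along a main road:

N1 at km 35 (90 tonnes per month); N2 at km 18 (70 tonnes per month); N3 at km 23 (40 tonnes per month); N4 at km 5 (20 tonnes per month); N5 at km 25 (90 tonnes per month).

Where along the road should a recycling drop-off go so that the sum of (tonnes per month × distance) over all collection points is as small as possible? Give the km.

For a sum of weighted absolute distances on a line, the optimum is the weighted median (not the mean). Total weight W = 310; half-weight = 155.
Sort by position and accumulate weight:
  km 5 (N4, w=20) → cum 20
  km 18 (N2, w=70) → cum 90
  km 23 (N3, w=40) → cum 130
  km 25 (N5, w=90) → cum 220  ≥ 155 → median here
  km 35 (N1, w=90) → cum 310
Optimal location: km 25.

x = 25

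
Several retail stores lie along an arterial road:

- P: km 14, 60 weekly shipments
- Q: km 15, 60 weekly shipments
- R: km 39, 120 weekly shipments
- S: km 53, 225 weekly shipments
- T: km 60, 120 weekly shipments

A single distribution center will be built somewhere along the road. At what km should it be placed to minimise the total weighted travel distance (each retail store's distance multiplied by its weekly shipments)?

For a sum of weighted absolute distances on a line, the optimum is the weighted median (not the mean). Total weight W = 585; half-weight = 292.5.
Sort by position and accumulate weight:
  km 14 (P, w=60) → cum 60
  km 15 (Q, w=60) → cum 120
  km 39 (R, w=120) → cum 240
  km 53 (S, w=225) → cum 465  ≥ 292.5 → median here
  km 60 (T, w=120) → cum 585
Optimal location: km 53.

x = 53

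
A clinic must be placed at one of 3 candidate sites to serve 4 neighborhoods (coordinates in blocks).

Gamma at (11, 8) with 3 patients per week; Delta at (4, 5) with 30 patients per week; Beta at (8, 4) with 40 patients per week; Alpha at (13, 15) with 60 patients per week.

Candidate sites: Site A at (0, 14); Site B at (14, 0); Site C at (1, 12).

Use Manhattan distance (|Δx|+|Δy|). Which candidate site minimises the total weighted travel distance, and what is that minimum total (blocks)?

Site C, total 1842 blocks

Total weighted distance at each candidate:
  Site A (0, 14): total = 2001
  Site B (14, 0): total = 1843
  Site C (1, 12): total = 1842
Minimum is at Site C with total 1842 blocks.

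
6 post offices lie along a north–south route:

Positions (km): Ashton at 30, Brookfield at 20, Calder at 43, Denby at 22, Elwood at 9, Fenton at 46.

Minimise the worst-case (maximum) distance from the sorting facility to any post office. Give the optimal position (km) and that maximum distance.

location 27.5, max distance 18.5

The 1-center on a line is the midpoint of the two extreme points: leftmost at 9, rightmost at 46.
Optimal location = (9 + 46)/2 = 27.5; maximum distance = (46 − 9)/2 = 18.5.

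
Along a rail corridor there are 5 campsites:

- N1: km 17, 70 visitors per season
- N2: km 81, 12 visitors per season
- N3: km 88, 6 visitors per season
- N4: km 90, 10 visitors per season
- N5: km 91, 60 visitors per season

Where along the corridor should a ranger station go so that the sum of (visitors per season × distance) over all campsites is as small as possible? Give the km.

For a sum of weighted absolute distances on a line, the optimum is the weighted median (not the mean). Total weight W = 158; half-weight = 79.
Sort by position and accumulate weight:
  km 17 (N1, w=70) → cum 70
  km 81 (N2, w=12) → cum 82  ≥ 79 → median here
  km 88 (N3, w=6) → cum 88
  km 90 (N4, w=10) → cum 98
  km 91 (N5, w=60) → cum 158
Optimal location: km 81.

x = 81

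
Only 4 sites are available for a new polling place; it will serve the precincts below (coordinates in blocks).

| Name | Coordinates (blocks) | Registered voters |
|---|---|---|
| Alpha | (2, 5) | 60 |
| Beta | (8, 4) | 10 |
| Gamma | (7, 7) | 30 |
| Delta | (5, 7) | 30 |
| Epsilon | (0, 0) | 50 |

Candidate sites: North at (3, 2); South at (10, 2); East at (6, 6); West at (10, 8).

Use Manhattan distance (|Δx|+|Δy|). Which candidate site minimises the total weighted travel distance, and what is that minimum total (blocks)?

North, total 1040 blocks

Total weighted distance at each candidate:
  North (3, 2): total = 1040
  South (10, 2): total = 1840
  East (6, 6): total = 1060
  West (10, 8): total = 1920
Minimum is at North with total 1040 blocks.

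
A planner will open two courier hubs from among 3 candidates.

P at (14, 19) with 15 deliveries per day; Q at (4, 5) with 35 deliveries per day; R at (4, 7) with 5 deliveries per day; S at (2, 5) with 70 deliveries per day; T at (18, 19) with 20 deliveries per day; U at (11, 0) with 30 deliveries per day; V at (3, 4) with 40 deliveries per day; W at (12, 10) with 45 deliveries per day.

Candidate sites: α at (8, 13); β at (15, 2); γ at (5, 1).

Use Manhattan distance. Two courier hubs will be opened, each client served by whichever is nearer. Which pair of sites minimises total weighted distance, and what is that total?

{α, γ}, total 1925

Evaluate every pair (each demand assigned to the nearer of the two):
  {α, γ}: total = 1925
  {β, γ}: total = 2245
  {α, β}: total = 3005
Best pair: {α, γ} with total 1925.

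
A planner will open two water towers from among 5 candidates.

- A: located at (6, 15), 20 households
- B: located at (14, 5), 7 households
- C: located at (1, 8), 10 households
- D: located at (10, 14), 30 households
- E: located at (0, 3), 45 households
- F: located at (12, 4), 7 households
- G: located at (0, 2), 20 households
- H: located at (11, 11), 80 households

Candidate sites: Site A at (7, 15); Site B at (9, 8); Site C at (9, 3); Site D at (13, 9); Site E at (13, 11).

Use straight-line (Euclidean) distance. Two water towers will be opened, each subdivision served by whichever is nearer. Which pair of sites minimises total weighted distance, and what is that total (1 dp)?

Evaluate every pair (each demand assigned to the nearer of the two):
  {Site C, Site E}: total = 1188.8
  {Site A, Site B}: total = 1238.8
  {Site B, Site E}: total = 1275.0
  {Site A, Site C}: total = 1305.6
  {Site C, Site D}: total = 1317.0
  {Site B, Site C}: total = 1349.2
  {Site B, Site D}: total = 1377.0
  {Site A, Site E}: total = 1379.6
  {Site A, Site D}: total = 1418.3
  {Site D, Site E}: total = 1573.1
Best pair: {Site C, Site E} with total 1188.8.

{Site C, Site E}, total 1188.8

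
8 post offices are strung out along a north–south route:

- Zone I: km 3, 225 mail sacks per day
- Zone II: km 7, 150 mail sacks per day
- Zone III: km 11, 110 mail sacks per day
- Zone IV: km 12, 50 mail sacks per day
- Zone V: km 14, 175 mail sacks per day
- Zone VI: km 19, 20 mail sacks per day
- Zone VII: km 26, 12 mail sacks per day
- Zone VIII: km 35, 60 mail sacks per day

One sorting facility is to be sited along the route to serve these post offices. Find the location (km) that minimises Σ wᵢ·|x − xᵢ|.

For a sum of weighted absolute distances on a line, the optimum is the weighted median (not the mean). Total weight W = 802; half-weight = 401.
Sort by position and accumulate weight:
  km 3 (Zone I, w=225) → cum 225
  km 7 (Zone II, w=150) → cum 375
  km 11 (Zone III, w=110) → cum 485  ≥ 401 → median here
  km 12 (Zone IV, w=50) → cum 535
  km 14 (Zone V, w=175) → cum 710
  km 19 (Zone VI, w=20) → cum 730
  km 26 (Zone VII, w=12) → cum 742
  km 35 (Zone VIII, w=60) → cum 802
Optimal location: km 11.

x = 11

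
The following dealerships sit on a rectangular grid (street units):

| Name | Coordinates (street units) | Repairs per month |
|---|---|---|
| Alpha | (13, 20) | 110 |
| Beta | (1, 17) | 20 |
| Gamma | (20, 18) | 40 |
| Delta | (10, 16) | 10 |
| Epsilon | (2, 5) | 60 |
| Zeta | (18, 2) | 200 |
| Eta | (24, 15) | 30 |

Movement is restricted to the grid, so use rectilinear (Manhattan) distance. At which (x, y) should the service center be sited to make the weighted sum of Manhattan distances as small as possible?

Manhattan distance separates: Σwᵢ(|x−xᵢ|+|y−yᵢ|) = Σwᵢ|x−xᵢ| + Σwᵢ|y−yᵢ|, so x and y are optimised independently as 1-D weighted medians.
Total weight W = 470; half = 235.
x-coordinate, sorted with cumulative weight:
  x=1 (Beta, w=20) cum 20
  x=2 (Epsilon, w=60) cum 80
  x=10 (Delta, w=10) cum 90
  x=13 (Alpha, w=110) cum 200
  x=18 (Zeta, w=200) cum 400  ← median
  x=20 (Gamma, w=40) cum 440
  x=24 (Eta, w=30) cum 470
⇒ x* = 18
y-coordinate, sorted with cumulative weight:
  y=2 (Zeta, w=200) cum 200
  y=5 (Epsilon, w=60) cum 260  ← median
  y=15 (Eta, w=30) cum 290
  y=16 (Delta, w=10) cum 300
  y=17 (Beta, w=20) cum 320
  y=18 (Gamma, w=40) cum 360
  y=20 (Alpha, w=110) cum 470
⇒ y* = 5

(18, 5)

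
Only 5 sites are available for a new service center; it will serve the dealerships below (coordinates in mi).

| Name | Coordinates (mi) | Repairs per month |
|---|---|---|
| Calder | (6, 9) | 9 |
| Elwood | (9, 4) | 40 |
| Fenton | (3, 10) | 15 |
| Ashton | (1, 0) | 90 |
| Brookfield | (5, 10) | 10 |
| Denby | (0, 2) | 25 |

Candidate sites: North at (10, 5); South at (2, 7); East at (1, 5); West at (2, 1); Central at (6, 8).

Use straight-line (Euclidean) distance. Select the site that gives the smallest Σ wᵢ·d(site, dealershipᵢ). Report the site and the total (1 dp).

West, total 799.0 mi

Total weighted distance at each candidate:
  North (10, 5): total = 1494.8
  South (2, 7): total = 1205.8
  East (1, 5): total = 1054.0
  West (2, 1): total = 799.0
  Central (6, 8): total = 1346.6
Minimum is at West with total 799.0 mi.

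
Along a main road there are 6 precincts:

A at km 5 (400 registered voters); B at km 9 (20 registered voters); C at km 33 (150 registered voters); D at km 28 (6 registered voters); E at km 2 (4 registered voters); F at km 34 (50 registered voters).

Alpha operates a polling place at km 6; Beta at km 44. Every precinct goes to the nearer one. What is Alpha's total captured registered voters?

The indifferent point is the midpoint (6+44)/2 = 25; precincts left of it (closer to Alpha at 6) go to Alpha, those right go to Beta.
  E at 2 (w=4) → Alpha
  A at 5 (w=400) → Alpha
  B at 9 (w=20) → Alpha
  D at 28 (w=6) → Beta
  C at 33 (w=150) → Beta
  F at 34 (w=50) → Beta
Alpha captures 424; Beta captures 206.

424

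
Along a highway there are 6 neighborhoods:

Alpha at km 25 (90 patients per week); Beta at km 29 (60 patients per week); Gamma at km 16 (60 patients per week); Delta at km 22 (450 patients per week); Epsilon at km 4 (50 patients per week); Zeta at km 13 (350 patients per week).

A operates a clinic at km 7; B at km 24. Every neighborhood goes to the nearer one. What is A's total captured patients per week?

400

The indifferent point is the midpoint (7+24)/2 = 15.5; neighborhoods left of it (closer to A at 7) go to A, those right go to B.
  Epsilon at 4 (w=50) → A
  Zeta at 13 (w=350) → A
  Gamma at 16 (w=60) → B
  Delta at 22 (w=450) → B
  Alpha at 25 (w=90) → B
  Beta at 29 (w=60) → B
A captures 400; B captures 660.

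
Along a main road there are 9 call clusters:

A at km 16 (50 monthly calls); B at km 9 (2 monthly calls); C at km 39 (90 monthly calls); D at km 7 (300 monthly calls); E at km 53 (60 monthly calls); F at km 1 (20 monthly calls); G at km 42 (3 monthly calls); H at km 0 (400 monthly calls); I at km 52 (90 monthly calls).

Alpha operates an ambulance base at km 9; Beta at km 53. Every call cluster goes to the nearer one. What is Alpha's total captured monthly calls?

772

The indifferent point is the midpoint (9+53)/2 = 31; call clusters left of it (closer to Alpha at 9) go to Alpha, those right go to Beta.
  H at 0 (w=400) → Alpha
  F at 1 (w=20) → Alpha
  D at 7 (w=300) → Alpha
  B at 9 (w=2) → Alpha
  A at 16 (w=50) → Alpha
  C at 39 (w=90) → Beta
  G at 42 (w=3) → Beta
  I at 52 (w=90) → Beta
  E at 53 (w=60) → Beta
Alpha captures 772; Beta captures 243.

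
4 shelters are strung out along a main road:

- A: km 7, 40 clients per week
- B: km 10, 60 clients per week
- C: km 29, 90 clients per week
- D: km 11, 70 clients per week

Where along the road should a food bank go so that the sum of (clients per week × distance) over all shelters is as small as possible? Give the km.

For a sum of weighted absolute distances on a line, the optimum is the weighted median (not the mean). Total weight W = 260; half-weight = 130.
Sort by position and accumulate weight:
  km 7 (A, w=40) → cum 40
  km 10 (B, w=60) → cum 100
  km 11 (D, w=70) → cum 170  ≥ 130 → median here
  km 29 (C, w=90) → cum 260
Optimal location: km 11.

x = 11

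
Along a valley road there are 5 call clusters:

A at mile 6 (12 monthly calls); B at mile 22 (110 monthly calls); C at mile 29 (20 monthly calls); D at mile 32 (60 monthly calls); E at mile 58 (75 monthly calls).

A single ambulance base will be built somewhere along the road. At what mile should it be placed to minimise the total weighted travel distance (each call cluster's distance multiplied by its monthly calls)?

x = 29

For a sum of weighted absolute distances on a line, the optimum is the weighted median (not the mean). Total weight W = 277; half-weight = 138.5.
Sort by position and accumulate weight:
  mile 6 (A, w=12) → cum 12
  mile 22 (B, w=110) → cum 122
  mile 29 (C, w=20) → cum 142  ≥ 138.5 → median here
  mile 32 (D, w=60) → cum 202
  mile 58 (E, w=75) → cum 277
Optimal location: mile 29.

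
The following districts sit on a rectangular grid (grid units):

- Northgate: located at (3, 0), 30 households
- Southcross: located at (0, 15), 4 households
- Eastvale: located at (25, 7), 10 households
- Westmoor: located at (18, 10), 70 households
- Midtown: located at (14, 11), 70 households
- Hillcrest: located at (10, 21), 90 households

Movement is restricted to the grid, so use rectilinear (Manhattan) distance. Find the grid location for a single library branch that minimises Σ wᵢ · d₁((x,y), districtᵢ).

(14, 11)

Manhattan distance separates: Σwᵢ(|x−xᵢ|+|y−yᵢ|) = Σwᵢ|x−xᵢ| + Σwᵢ|y−yᵢ|, so x and y are optimised independently as 1-D weighted medians.
Total weight W = 274; half = 137.
x-coordinate, sorted with cumulative weight:
  x=0 (Southcross, w=4) cum 4
  x=3 (Northgate, w=30) cum 34
  x=10 (Hillcrest, w=90) cum 124
  x=14 (Midtown, w=70) cum 194  ← median
  x=18 (Westmoor, w=70) cum 264
  x=25 (Eastvale, w=10) cum 274
⇒ x* = 14
y-coordinate, sorted with cumulative weight:
  y=0 (Northgate, w=30) cum 30
  y=7 (Eastvale, w=10) cum 40
  y=10 (Westmoor, w=70) cum 110
  y=11 (Midtown, w=70) cum 180  ← median
  y=15 (Southcross, w=4) cum 184
  y=21 (Hillcrest, w=90) cum 274
⇒ y* = 11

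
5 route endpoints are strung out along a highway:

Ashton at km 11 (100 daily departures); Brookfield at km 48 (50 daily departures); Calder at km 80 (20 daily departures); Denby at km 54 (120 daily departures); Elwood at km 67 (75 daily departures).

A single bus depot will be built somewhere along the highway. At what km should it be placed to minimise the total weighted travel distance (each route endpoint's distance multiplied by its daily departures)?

x = 54

For a sum of weighted absolute distances on a line, the optimum is the weighted median (not the mean). Total weight W = 365; half-weight = 182.5.
Sort by position and accumulate weight:
  km 11 (Ashton, w=100) → cum 100
  km 48 (Brookfield, w=50) → cum 150
  km 54 (Denby, w=120) → cum 270  ≥ 182.5 → median here
  km 67 (Elwood, w=75) → cum 345
  km 80 (Calder, w=20) → cum 365
Optimal location: km 54.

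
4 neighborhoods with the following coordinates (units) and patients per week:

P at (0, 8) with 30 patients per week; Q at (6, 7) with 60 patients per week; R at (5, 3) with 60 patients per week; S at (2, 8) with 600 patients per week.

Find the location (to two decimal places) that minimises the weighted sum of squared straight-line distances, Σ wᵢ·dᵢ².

The minimiser of Σwᵢ‖p−pᵢ‖² is the weighted centroid p* = (Σwᵢpᵢ)/(Σwᵢ).
Σwᵢ = 750.
Σwᵢxᵢ = 30·0 + 60·6 + 60·5 + 600·2 = 1860.
Σwᵢyᵢ = 30·8 + 60·7 + 60·3 + 600·8 = 5640.
x* = 1860/750 = 2.48, y* = 5640/750 = 7.52.

(2.48, 7.52)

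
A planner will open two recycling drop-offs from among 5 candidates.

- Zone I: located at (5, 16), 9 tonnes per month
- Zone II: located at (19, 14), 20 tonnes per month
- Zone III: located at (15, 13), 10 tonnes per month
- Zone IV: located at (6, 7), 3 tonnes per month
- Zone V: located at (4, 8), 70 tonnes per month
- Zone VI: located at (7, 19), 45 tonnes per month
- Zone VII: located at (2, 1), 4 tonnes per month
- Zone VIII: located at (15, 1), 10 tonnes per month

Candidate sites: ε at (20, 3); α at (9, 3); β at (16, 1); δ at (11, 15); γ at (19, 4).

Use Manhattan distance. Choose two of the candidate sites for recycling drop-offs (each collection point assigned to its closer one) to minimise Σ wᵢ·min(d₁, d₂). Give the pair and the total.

{α, δ}, total 1500

Evaluate every pair (each demand assigned to the nearer of the two):
  {α, δ}: total = 1500
  {β, δ}: total = 1748
  {ε, δ}: total = 1832
  {δ, γ}: total = 1832
  {α, γ}: total = 2120
  {ε, α}: total = 2180
  {α, β}: total = 2180
  {β, γ}: total = 3223
  {ε, β}: total = 3263
  {ε, γ}: total = 3307
Best pair: {α, δ} with total 1500.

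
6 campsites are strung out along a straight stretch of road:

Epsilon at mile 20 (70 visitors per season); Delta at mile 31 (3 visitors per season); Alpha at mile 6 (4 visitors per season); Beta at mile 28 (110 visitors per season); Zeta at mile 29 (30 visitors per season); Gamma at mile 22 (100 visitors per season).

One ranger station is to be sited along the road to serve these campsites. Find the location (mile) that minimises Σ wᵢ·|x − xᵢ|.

For a sum of weighted absolute distances on a line, the optimum is the weighted median (not the mean). Total weight W = 317; half-weight = 158.5.
Sort by position and accumulate weight:
  mile 6 (Alpha, w=4) → cum 4
  mile 20 (Epsilon, w=70) → cum 74
  mile 22 (Gamma, w=100) → cum 174  ≥ 158.5 → median here
  mile 28 (Beta, w=110) → cum 284
  mile 29 (Zeta, w=30) → cum 314
  mile 31 (Delta, w=3) → cum 317
Optimal location: mile 22.

x = 22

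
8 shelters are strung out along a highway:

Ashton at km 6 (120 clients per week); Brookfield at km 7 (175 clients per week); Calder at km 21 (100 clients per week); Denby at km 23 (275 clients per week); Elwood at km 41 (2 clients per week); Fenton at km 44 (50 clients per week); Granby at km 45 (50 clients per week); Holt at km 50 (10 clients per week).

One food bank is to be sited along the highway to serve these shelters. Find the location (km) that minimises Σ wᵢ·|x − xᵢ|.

x = 21

For a sum of weighted absolute distances on a line, the optimum is the weighted median (not the mean). Total weight W = 782; half-weight = 391.
Sort by position and accumulate weight:
  km 6 (Ashton, w=120) → cum 120
  km 7 (Brookfield, w=175) → cum 295
  km 21 (Calder, w=100) → cum 395  ≥ 391 → median here
  km 23 (Denby, w=275) → cum 670
  km 41 (Elwood, w=2) → cum 672
  km 44 (Fenton, w=50) → cum 722
  km 45 (Granby, w=50) → cum 772
  km 50 (Holt, w=10) → cum 782
Optimal location: km 21.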